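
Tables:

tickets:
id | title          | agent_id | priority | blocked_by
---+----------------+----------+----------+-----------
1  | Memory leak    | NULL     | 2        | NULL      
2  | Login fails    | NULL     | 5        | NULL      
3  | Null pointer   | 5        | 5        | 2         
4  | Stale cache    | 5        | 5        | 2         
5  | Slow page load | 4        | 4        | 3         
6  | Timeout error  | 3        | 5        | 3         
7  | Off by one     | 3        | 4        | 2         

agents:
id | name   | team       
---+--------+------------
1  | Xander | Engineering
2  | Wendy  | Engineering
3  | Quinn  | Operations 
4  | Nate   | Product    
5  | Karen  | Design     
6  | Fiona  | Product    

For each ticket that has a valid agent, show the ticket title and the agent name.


INNER JOIN keeps only tickets rows whose agent_id matches an id in agents. Walk through each ticket:
  - ticket 1 (Memory leak): agent_id=NULL, no match -> dropped
  - ticket 2 (Login fails): agent_id=NULL, no match -> dropped
  - ticket 3 (Null pointer): agent_id=5 -> matches Karen
  - ticket 4 (Stale cache): agent_id=5 -> matches Karen
  - ticket 5 (Slow page load): agent_id=4 -> matches Nate
  - ticket 6 (Timeout error): agent_id=3 -> matches Quinn
  - ticket 7 (Off by one): agent_id=3 -> matches Quinn
So 2 of 7 rows are dropped.

SQL:
SELECT a.title, b.name AS agent
FROM tickets a
INNER JOIN agents b ON a.agent_id = b.id

Result:
title          | agent
---------------+------
Null pointer   | Karen
Stale cache    | Karen
Slow page load | Nate 
Timeout error  | Quinn
Off by one     | Quinn


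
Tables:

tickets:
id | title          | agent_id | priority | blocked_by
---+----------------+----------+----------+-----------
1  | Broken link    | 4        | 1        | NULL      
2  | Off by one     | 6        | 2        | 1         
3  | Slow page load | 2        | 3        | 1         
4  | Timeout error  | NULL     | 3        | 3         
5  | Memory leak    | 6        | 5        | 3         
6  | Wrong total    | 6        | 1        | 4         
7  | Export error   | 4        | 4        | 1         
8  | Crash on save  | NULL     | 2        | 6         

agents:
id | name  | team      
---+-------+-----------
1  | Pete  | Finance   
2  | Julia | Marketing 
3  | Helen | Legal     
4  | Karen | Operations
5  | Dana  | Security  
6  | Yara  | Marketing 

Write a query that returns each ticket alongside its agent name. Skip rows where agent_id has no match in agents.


INNER JOIN keeps only tickets rows whose agent_id matches an id in agents. Walk through each ticket:
  - ticket 1 (Broken link): agent_id=4 -> matches Karen
  - ticket 2 (Off by one): agent_id=6 -> matches Yara
  - ticket 3 (Slow page load): agent_id=2 -> matches Julia
  - ticket 4 (Timeout error): agent_id=NULL, no match -> dropped
  - ticket 5 (Memory leak): agent_id=6 -> matches Yara
  - ticket 6 (Wrong total): agent_id=6 -> matches Yara
  - ticket 7 (Export error): agent_id=4 -> matches Karen
  - ticket 8 (Crash on save): agent_id=NULL, no match -> dropped
So 2 of 8 rows are dropped.

SQL:
SELECT a.title, b.name AS agent
FROM tickets a
INNER JOIN agents b ON a.agent_id = b.id

Result:
title          | agent
---------------+------
Broken link    | Karen
Off by one     | Yara 
Slow page load | Julia
Memory leak    | Yara 
Wrong total    | Yara 
Export error   | Karen


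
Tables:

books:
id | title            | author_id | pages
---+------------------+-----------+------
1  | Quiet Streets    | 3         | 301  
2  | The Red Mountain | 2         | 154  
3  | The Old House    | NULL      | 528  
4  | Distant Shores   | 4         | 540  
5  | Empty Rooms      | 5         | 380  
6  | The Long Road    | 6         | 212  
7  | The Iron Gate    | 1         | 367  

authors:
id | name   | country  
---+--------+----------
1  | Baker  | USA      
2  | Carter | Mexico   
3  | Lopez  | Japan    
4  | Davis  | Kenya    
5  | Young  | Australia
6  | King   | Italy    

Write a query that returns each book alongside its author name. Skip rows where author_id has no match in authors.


INNER JOIN keeps only books rows whose author_id matches an id in authors. Walk through each book:
  - book 1 (Quiet Streets): author_id=3 -> matches Lopez
  - book 2 (The Red Mountain): author_id=2 -> matches Carter
  - book 3 (The Old House): author_id=NULL, no match -> dropped
  - book 4 (Distant Shores): author_id=4 -> matches Davis
  - book 5 (Empty Rooms): author_id=5 -> matches Young
  - book 6 (The Long Road): author_id=6 -> matches King
  - book 7 (The Iron Gate): author_id=1 -> matches Baker
So 1 of 7 rows is dropped.

SQL:
SELECT a.title, b.name AS author
FROM books a
INNER JOIN authors b ON a.author_id = b.id

Result:
title            | author
-----------------+-------
Quiet Streets    | Lopez 
The Red Mountain | Carter
Distant Shores   | Davis 
Empty Rooms      | Young 
The Long Road    | King  
The Iron Gate    | Baker 


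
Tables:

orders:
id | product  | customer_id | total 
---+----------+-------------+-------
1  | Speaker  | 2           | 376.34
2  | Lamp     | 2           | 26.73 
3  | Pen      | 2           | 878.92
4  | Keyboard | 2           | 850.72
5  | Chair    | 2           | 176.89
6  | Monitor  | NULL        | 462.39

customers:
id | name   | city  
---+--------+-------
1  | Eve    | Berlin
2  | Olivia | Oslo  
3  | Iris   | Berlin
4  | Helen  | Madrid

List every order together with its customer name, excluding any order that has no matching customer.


INNER JOIN keeps only orders rows whose customer_id matches an id in customers. Walk through each order:
  - order 1 (Speaker): customer_id=2 -> matches Olivia
  - order 2 (Lamp): customer_id=2 -> matches Olivia
  - order 3 (Pen): customer_id=2 -> matches Olivia
  - order 4 (Keyboard): customer_id=2 -> matches Olivia
  - order 5 (Chair): customer_id=2 -> matches Olivia
  - order 6 (Monitor): customer_id=NULL, no match -> dropped
So 1 of 6 rows is dropped.

SQL:
SELECT a.product, b.name AS customer
FROM orders a
INNER JOIN customers b ON a.customer_id = b.id

Result:
product  | customer
---------+---------
Speaker  | Olivia  
Lamp     | Olivia  
Pen      | Olivia  
Keyboard | Olivia  
Chair    | Olivia  


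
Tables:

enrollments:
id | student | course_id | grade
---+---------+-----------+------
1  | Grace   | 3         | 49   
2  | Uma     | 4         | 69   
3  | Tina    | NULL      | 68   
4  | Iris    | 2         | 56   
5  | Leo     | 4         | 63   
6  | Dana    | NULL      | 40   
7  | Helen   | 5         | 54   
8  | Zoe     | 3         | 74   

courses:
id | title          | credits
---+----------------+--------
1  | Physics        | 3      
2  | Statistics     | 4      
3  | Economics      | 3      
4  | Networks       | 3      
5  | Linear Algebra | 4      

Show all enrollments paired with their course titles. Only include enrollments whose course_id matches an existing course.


INNER JOIN keeps only enrollments rows whose course_id matches an id in courses. Walk through each enrollment:
  - enrollment 1 (Grace): course_id=3 -> matches Economics
  - enrollment 2 (Uma): course_id=4 -> matches Networks
  - enrollment 3 (Tina): course_id=NULL, no match -> dropped
  - enrollment 4 (Iris): course_id=2 -> matches Statistics
  - enrollment 5 (Leo): course_id=4 -> matches Networks
  - enrollment 6 (Dana): course_id=NULL, no match -> dropped
  - enrollment 7 (Helen): course_id=5 -> matches Linear Algebra
  - enrollment 8 (Zoe): course_id=3 -> matches Economics
So 2 of 8 rows are dropped.

SQL:
SELECT a.student, b.title AS course
FROM enrollments a
INNER JOIN courses b ON a.course_id = b.id

Result:
student | course        
--------+---------------
Grace   | Economics     
Uma     | Networks      
Iris    | Statistics    
Leo     | Networks      
Helen   | Linear Algebra
Zoe     | Economics     


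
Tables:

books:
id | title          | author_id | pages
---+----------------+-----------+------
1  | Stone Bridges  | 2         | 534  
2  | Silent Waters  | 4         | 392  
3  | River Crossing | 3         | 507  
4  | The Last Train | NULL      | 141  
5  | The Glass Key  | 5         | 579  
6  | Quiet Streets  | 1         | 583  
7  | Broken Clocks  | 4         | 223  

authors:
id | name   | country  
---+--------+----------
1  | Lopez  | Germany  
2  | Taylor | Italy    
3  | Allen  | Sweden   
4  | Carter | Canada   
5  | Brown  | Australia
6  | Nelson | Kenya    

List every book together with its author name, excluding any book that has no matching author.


INNER JOIN keeps only books rows whose author_id matches an id in authors. Walk through each book:
  - book 1 (Stone Bridges): author_id=2 -> matches Taylor
  - book 2 (Silent Waters): author_id=4 -> matches Carter
  - book 3 (River Crossing): author_id=3 -> matches Allen
  - book 4 (The Last Train): author_id=NULL, no match -> dropped
  - book 5 (The Glass Key): author_id=5 -> matches Brown
  - book 6 (Quiet Streets): author_id=1 -> matches Lopez
  - book 7 (Broken Clocks): author_id=4 -> matches Carter
So 1 of 7 rows is dropped.

SQL:
SELECT a.title, b.name AS author
FROM books a
INNER JOIN authors b ON a.author_id = b.id

Result:
title          | author
---------------+-------
Stone Bridges  | Taylor
Silent Waters  | Carter
River Crossing | Allen 
The Glass Key  | Brown 
Quiet Streets  | Lopez 
Broken Clocks  | Carter


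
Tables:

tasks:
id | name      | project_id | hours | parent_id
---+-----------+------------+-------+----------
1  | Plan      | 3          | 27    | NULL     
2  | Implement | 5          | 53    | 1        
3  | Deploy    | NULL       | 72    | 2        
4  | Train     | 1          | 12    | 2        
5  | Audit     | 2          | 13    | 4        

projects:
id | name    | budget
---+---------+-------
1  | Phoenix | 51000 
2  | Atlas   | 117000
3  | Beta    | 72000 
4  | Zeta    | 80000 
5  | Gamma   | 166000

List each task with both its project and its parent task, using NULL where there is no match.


Two LEFT JOINs from the same base table tasks: one to projects via project_id, one to tasks itself via parent_id. Both are LEFT so every task is preserved.
Match against projects:
  - task 1 (Plan): project_id=3 -> matches Beta
  - task 2 (Implement): project_id=5 -> matches Gamma
  - task 3 (Deploy): project_id=NULL, no match -> kept with NULL
  - task 4 (Train): project_id=1 -> matches Phoenix
  - task 5 (Audit): project_id=2 -> matches Atlas
Match against tasks (self):
  - task 1 (Plan): parent_id=NULL -> NULL
  - task 2 (Implement): parent_id=1 -> Plan
  - task 3 (Deploy): parent_id=2 -> Implement
  - task 4 (Train): parent_id=2 -> Implement
  - task 5 (Audit): parent_id=4 -> Train

SQL:
SELECT a.name, b.name AS project, c.name AS parent
FROM tasks a
LEFT JOIN projects b ON a.project_id = b.id
LEFT JOIN tasks c ON a.parent_id = c.id

Result:
name      | project | parent   
----------+---------+----------
Plan      | Beta    | NULL     
Implement | Gamma   | Plan     
Deploy    | NULL    | Implement
Train     | Phoenix | Implement
Audit     | Atlas   | Train    


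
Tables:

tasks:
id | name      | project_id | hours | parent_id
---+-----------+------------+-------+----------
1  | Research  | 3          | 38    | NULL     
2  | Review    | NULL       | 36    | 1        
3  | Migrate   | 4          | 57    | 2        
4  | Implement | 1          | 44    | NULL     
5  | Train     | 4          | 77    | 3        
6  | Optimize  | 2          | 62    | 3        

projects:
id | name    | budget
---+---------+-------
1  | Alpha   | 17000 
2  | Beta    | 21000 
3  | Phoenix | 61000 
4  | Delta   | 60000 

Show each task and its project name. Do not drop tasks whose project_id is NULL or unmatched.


LEFT JOIN keeps every row from tasks (the left table); where project_id has no match in projects, the project columns become NULL. Walk through each task:
  - task 1 (Research): project_id=3 -> matches Phoenix
  - task 2 (Review): project_id=NULL, no match -> kept with NULL
  - task 3 (Migrate): project_id=4 -> matches Delta
  - task 4 (Implement): project_id=1 -> matches Alpha
  - task 5 (Train): project_id=4 -> matches Delta
  - task 6 (Optimize): project_id=2 -> matches Beta
All 6 rows appear; 1 has NULL project.

SQL:
SELECT a.name, b.name AS project
FROM tasks a
LEFT JOIN projects b ON a.project_id = b.id

Result:
name      | project
----------+--------
Research  | Phoenix
Review    | NULL   
Migrate   | Delta  
Implement | Alpha  
Train     | Delta  
Optimize  | Beta   


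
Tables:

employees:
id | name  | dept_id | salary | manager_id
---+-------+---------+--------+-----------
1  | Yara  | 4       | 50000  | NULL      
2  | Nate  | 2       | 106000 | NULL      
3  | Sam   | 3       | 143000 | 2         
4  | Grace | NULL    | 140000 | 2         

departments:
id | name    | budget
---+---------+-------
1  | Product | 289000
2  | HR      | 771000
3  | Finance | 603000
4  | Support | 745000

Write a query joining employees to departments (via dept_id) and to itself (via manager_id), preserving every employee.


Two LEFT JOINs from the same base table employees: one to departments via dept_id, one to employees itself via manager_id. Both are LEFT so every employee is preserved.
Match against departments:
  - employee 1 (Yara): dept_id=4 -> matches Support
  - employee 2 (Nate): dept_id=2 -> matches HR
  - employee 3 (Sam): dept_id=3 -> matches Finance
  - employee 4 (Grace): dept_id=NULL, no match -> kept with NULL
Match against employees (self):
  - employee 1 (Yara): manager_id=NULL -> NULL
  - employee 2 (Nate): manager_id=NULL -> NULL
  - employee 3 (Sam): manager_id=2 -> Nate
  - employee 4 (Grace): manager_id=2 -> Nate

SQL:
SELECT a.name, b.name AS department, c.name AS manager
FROM employees a
LEFT JOIN departments b ON a.dept_id = b.id
LEFT JOIN employees c ON a.manager_id = c.id

Result:
name  | department | manager
------+------------+--------
Yara  | Support    | NULL   
Nate  | HR         | NULL   
Sam   | Finance    | Nate   
Grace | NULL       | Nate   


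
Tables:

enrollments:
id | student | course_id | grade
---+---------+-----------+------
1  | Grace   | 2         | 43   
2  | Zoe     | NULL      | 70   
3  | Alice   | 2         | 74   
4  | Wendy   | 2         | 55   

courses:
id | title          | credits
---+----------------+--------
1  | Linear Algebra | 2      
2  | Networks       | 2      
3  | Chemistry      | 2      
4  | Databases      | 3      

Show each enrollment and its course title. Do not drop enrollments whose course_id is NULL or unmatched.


LEFT JOIN keeps every row from enrollments (the left table); where course_id has no match in courses, the course columns become NULL. Walk through each enrollment:
  - enrollment 1 (Grace): course_id=2 -> matches Networks
  - enrollment 2 (Zoe): course_id=NULL, no match -> kept with NULL
  - enrollment 3 (Alice): course_id=2 -> matches Networks
  - enrollment 4 (Wendy): course_id=2 -> matches Networks
All 4 rows appear; 1 has NULL course.

SQL:
SELECT a.student, b.title AS course
FROM enrollments a
LEFT JOIN courses b ON a.course_id = b.id

Result:
student | course  
--------+---------
Grace   | Networks
Zoe     | NULL    
Alice   | Networks
Wendy   | Networks


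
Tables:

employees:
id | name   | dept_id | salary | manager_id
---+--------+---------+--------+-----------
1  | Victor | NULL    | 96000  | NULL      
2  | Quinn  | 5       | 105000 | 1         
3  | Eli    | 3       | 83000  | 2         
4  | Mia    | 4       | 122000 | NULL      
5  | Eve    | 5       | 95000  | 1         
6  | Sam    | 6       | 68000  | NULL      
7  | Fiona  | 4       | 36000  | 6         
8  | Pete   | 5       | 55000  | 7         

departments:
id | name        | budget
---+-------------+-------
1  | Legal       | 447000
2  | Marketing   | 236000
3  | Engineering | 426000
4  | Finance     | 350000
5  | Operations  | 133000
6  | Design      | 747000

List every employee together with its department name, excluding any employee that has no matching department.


INNER JOIN keeps only employees rows whose dept_id matches an id in departments. Walk through each employee:
  - employee 1 (Victor): dept_id=NULL, no match -> dropped
  - employee 2 (Quinn): dept_id=5 -> matches Operations
  - employee 3 (Eli): dept_id=3 -> matches Engineering
  - employee 4 (Mia): dept_id=4 -> matches Finance
  - employee 5 (Eve): dept_id=5 -> matches Operations
  - employee 6 (Sam): dept_id=6 -> matches Design
  - employee 7 (Fiona): dept_id=4 -> matches Finance
  - employee 8 (Pete): dept_id=5 -> matches Operations
So 1 of 8 rows is dropped.

SQL:
SELECT a.name, b.name AS department
FROM employees a
INNER JOIN departments b ON a.dept_id = b.id

Result:
name  | department 
------+------------
Quinn | Operations 
Eli   | Engineering
Mia   | Finance    
Eve   | Operations 
Sam   | Design     
Fiona | Finance    
Pete  | Operations 


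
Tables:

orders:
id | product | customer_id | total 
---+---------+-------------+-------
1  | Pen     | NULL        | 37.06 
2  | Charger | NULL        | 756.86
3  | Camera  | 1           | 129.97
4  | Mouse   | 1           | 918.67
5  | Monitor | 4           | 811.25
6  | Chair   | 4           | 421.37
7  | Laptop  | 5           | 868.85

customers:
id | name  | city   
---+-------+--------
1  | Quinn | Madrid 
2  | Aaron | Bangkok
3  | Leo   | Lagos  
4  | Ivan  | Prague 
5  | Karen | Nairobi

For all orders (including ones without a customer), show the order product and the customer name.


LEFT JOIN keeps every row from orders (the left table); where customer_id has no match in customers, the customer columns become NULL. Walk through each order:
  - order 1 (Pen): customer_id=NULL, no match -> kept with NULL
  - order 2 (Charger): customer_id=NULL, no match -> kept with NULL
  - order 3 (Camera): customer_id=1 -> matches Quinn
  - order 4 (Mouse): customer_id=1 -> matches Quinn
  - order 5 (Monitor): customer_id=4 -> matches Ivan
  - order 6 (Chair): customer_id=4 -> matches Ivan
  - order 7 (Laptop): customer_id=5 -> matches Karen
All 7 rows appear; 2 have NULL customer.

SQL:
SELECT a.product, b.name AS customer
FROM orders a
LEFT JOIN customers b ON a.customer_id = b.id

Result:
product | customer
--------+---------
Pen     | NULL    
Charger | NULL    
Camera  | Quinn   
Mouse   | Quinn   
Monitor | Ivan    
Chair   | Ivan    
Laptop  | Karen   


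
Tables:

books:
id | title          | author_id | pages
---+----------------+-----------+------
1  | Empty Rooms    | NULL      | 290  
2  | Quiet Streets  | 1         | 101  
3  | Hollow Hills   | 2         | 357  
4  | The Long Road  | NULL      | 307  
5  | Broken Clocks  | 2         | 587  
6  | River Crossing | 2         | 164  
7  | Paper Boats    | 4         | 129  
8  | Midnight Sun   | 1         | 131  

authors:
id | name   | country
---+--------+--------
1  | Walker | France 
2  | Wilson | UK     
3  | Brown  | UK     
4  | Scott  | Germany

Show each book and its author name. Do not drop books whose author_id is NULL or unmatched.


LEFT JOIN keeps every row from books (the left table); where author_id has no match in authors, the author columns become NULL. Walk through each book:
  - book 1 (Empty Rooms): author_id=NULL, no match -> kept with NULL
  - book 2 (Quiet Streets): author_id=1 -> matches Walker
  - book 3 (Hollow Hills): author_id=2 -> matches Wilson
  - book 4 (The Long Road): author_id=NULL, no match -> kept with NULL
  - book 5 (Broken Clocks): author_id=2 -> matches Wilson
  - book 6 (River Crossing): author_id=2 -> matches Wilson
  - book 7 (Paper Boats): author_id=4 -> matches Scott
  - book 8 (Midnight Sun): author_id=1 -> matches Walker
All 8 rows appear; 2 have NULL author.

SQL:
SELECT a.title, b.name AS author
FROM books a
LEFT JOIN authors b ON a.author_id = b.id

Result:
title          | author
---------------+-------
Empty Rooms    | NULL  
Quiet Streets  | Walker
Hollow Hills   | Wilson
The Long Road  | NULL  
Broken Clocks  | Wilson
River Crossing | Wilson
Paper Boats    | Scott 
Midnight Sun   | Walker


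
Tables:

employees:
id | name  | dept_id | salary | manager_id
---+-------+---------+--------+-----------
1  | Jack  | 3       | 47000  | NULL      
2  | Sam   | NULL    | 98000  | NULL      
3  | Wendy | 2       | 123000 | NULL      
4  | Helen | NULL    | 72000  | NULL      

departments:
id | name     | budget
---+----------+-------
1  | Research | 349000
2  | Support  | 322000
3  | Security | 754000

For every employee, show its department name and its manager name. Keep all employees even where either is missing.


Two LEFT JOINs from the same base table employees: one to departments via dept_id, one to employees itself via manager_id. Both are LEFT so every employee is preserved.
Match against departments:
  - employee 1 (Jack): dept_id=3 -> matches Security
  - employee 2 (Sam): dept_id=NULL, no match -> kept with NULL
  - employee 3 (Wendy): dept_id=2 -> matches Support
  - employee 4 (Helen): dept_id=NULL, no match -> kept with NULL
Match against employees (self):
  - employee 1 (Jack): manager_id=NULL -> NULL
  - employee 2 (Sam): manager_id=NULL -> NULL
  - employee 3 (Wendy): manager_id=NULL -> NULL
  - employee 4 (Helen): manager_id=NULL -> NULL

SQL:
SELECT a.name, b.name AS department, c.name AS manager
FROM employees a
LEFT JOIN departments b ON a.dept_id = b.id
LEFT JOIN employees c ON a.manager_id = c.id

Result:
name  | department | manager
------+------------+--------
Jack  | Security   | NULL   
Sam   | NULL       | NULL   
Wendy | Support    | NULL   
Helen | NULL       | NULL   


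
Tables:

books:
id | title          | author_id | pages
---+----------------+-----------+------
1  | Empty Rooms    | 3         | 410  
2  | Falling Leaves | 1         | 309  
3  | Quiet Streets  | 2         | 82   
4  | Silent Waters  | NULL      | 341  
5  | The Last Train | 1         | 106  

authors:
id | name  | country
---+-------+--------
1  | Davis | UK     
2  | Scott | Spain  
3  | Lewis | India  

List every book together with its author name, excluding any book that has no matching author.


INNER JOIN keeps only books rows whose author_id matches an id in authors. Walk through each book:
  - book 1 (Empty Rooms): author_id=3 -> matches Lewis
  - book 2 (Falling Leaves): author_id=1 -> matches Davis
  - book 3 (Quiet Streets): author_id=2 -> matches Scott
  - book 4 (Silent Waters): author_id=NULL, no match -> dropped
  - book 5 (The Last Train): author_id=1 -> matches Davis
So 1 of 5 rows is dropped.

SQL:
SELECT a.title, b.name AS author
FROM books a
INNER JOIN authors b ON a.author_id = b.id

Result:
title          | author
---------------+-------
Empty Rooms    | Lewis 
Falling Leaves | Davis 
Quiet Streets  | Scott 
The Last Train | Davis 


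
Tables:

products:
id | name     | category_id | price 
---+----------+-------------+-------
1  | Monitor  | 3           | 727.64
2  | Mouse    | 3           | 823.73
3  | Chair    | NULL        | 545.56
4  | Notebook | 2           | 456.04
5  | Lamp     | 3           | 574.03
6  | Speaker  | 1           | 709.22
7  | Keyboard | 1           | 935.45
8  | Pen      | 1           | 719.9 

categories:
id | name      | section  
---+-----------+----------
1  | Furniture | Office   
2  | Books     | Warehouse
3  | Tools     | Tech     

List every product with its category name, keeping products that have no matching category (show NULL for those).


LEFT JOIN keeps every row from products (the left table); where category_id has no match in categories, the category columns become NULL. Walk through each product:
  - product 1 (Monitor): category_id=3 -> matches Tools
  - product 2 (Mouse): category_id=3 -> matches Tools
  - product 3 (Chair): category_id=NULL, no match -> kept with NULL
  - product 4 (Notebook): category_id=2 -> matches Books
  - product 5 (Lamp): category_id=3 -> matches Tools
  - product 6 (Speaker): category_id=1 -> matches Furniture
  - product 7 (Keyboard): category_id=1 -> matches Furniture
  - product 8 (Pen): category_id=1 -> matches Furniture
All 8 rows appear; 1 has NULL category.

SQL:
SELECT a.name, b.name AS category
FROM products a
LEFT JOIN categories b ON a.category_id = b.id

Result:
name     | category 
---------+----------
Monitor  | Tools    
Mouse    | Tools    
Chair    | NULL     
Notebook | Books    
Lamp     | Tools    
Speaker  | Furniture
Keyboard | Furniture
Pen      | Furniture


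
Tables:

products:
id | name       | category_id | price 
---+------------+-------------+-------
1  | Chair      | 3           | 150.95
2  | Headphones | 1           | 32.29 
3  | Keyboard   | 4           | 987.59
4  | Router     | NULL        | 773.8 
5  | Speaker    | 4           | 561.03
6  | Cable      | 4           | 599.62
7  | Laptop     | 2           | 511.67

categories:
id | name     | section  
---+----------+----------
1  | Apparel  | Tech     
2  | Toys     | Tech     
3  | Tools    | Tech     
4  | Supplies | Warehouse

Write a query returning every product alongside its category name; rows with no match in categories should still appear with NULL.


LEFT JOIN keeps every row from products (the left table); where category_id has no match in categories, the category columns become NULL. Walk through each product:
  - product 1 (Chair): category_id=3 -> matches Tools
  - product 2 (Headphones): category_id=1 -> matches Apparel
  - product 3 (Keyboard): category_id=4 -> matches Supplies
  - product 4 (Router): category_id=NULL, no match -> kept with NULL
  - product 5 (Speaker): category_id=4 -> matches Supplies
  - product 6 (Cable): category_id=4 -> matches Supplies
  - product 7 (Laptop): category_id=2 -> matches Toys
All 7 rows appear; 1 has NULL category.

SQL:
SELECT a.name, b.name AS category
FROM products a
LEFT JOIN categories b ON a.category_id = b.id

Result:
name       | category
-----------+---------
Chair      | Tools   
Headphones | Apparel 
Keyboard   | Supplies
Router     | NULL    
Speaker    | Supplies
Cable      | Supplies
Laptop     | Toys    


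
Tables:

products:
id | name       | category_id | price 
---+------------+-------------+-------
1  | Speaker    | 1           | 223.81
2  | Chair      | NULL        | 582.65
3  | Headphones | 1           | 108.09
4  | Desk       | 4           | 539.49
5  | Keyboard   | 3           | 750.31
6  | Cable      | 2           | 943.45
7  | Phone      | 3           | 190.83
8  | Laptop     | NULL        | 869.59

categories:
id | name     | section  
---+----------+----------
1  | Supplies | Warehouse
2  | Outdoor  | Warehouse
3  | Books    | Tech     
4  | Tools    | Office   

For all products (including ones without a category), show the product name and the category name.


LEFT JOIN keeps every row from products (the left table); where category_id has no match in categories, the category columns become NULL. Walk through each product:
  - product 1 (Speaker): category_id=1 -> matches Supplies
  - product 2 (Chair): category_id=NULL, no match -> kept with NULL
  - product 3 (Headphones): category_id=1 -> matches Supplies
  - product 4 (Desk): category_id=4 -> matches Tools
  - product 5 (Keyboard): category_id=3 -> matches Books
  - product 6 (Cable): category_id=2 -> matches Outdoor
  - product 7 (Phone): category_id=3 -> matches Books
  - product 8 (Laptop): category_id=NULL, no match -> kept with NULL
All 8 rows appear; 2 have NULL category.

SQL:
SELECT a.name, b.name AS category
FROM products a
LEFT JOIN categories b ON a.category_id = b.id

Result:
name       | category
-----------+---------
Speaker    | Supplies
Chair      | NULL    
Headphones | Supplies
Desk       | Tools   
Keyboard   | Books   
Cable      | Outdoor 
Phone      | Books   
Laptop     | NULL    


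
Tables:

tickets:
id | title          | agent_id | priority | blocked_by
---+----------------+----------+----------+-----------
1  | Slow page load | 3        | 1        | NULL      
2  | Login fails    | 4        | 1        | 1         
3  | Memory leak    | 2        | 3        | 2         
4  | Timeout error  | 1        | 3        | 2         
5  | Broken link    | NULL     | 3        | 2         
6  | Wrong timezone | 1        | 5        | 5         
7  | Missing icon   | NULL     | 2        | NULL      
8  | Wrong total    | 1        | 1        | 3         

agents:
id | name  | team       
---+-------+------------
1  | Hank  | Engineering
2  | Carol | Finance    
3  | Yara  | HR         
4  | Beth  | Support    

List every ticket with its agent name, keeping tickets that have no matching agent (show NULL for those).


LEFT JOIN keeps every row from tickets (the left table); where agent_id has no match in agents, the agent columns become NULL. Walk through each ticket:
  - ticket 1 (Slow page load): agent_id=3 -> matches Yara
  - ticket 2 (Login fails): agent_id=4 -> matches Beth
  - ticket 3 (Memory leak): agent_id=2 -> matches Carol
  - ticket 4 (Timeout error): agent_id=1 -> matches Hank
  - ticket 5 (Broken link): agent_id=NULL, no match -> kept with NULL
  - ticket 6 (Wrong timezone): agent_id=1 -> matches Hank
  - ticket 7 (Missing icon): agent_id=NULL, no match -> kept with NULL
  - ticket 8 (Wrong total): agent_id=1 -> matches Hank
All 8 rows appear; 2 have NULL agent.

SQL:
SELECT a.title, b.name AS agent
FROM tickets a
LEFT JOIN agents b ON a.agent_id = b.id

Result:
title          | agent
---------------+------
Slow page load | Yara 
Login fails    | Beth 
Memory leak    | Carol
Timeout error  | Hank 
Broken link    | NULL 
Wrong timezone | Hank 
Missing icon   | NULL 
Wrong total    | Hank 


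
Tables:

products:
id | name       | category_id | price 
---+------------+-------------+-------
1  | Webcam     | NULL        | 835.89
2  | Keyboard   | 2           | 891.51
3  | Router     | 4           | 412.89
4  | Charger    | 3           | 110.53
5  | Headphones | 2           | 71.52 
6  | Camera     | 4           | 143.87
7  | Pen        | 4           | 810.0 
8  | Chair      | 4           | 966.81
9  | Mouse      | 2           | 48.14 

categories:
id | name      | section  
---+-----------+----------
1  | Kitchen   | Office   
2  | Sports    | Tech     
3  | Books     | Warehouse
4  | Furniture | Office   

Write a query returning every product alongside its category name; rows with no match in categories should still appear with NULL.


LEFT JOIN keeps every row from products (the left table); where category_id has no match in categories, the category columns become NULL. Walk through each product:
  - product 1 (Webcam): category_id=NULL, no match -> kept with NULL
  - product 2 (Keyboard): category_id=2 -> matches Sports
  - product 3 (Router): category_id=4 -> matches Furniture
  - product 4 (Charger): category_id=3 -> matches Books
  - product 5 (Headphones): category_id=2 -> matches Sports
  - product 6 (Camera): category_id=4 -> matches Furniture
  - product 7 (Pen): category_id=4 -> matches Furniture
  - product 8 (Chair): category_id=4 -> matches Furniture
  - product 9 (Mouse): category_id=2 -> matches Sports
All 9 rows appear; 1 has NULL category.

SQL:
SELECT a.name, b.name AS category
FROM products a
LEFT JOIN categories b ON a.category_id = b.id

Result:
name       | category 
-----------+----------
Webcam     | NULL     
Keyboard   | Sports   
Router     | Furniture
Charger    | Books    
Headphones | Sports   
Camera     | Furniture
Pen        | Furniture
Chair      | Furniture
Mouse      | Sports   


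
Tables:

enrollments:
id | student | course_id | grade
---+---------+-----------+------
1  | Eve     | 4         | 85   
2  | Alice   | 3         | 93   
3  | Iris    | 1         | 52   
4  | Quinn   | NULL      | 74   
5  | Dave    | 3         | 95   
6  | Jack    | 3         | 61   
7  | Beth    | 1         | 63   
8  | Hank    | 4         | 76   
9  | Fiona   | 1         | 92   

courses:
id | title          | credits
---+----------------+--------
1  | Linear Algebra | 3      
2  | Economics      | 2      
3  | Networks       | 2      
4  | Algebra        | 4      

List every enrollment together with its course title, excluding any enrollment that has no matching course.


INNER JOIN keeps only enrollments rows whose course_id matches an id in courses. Walk through each enrollment:
  - enrollment 1 (Eve): course_id=4 -> matches Algebra
  - enrollment 2 (Alice): course_id=3 -> matches Networks
  - enrollment 3 (Iris): course_id=1 -> matches Linear Algebra
  - enrollment 4 (Quinn): course_id=NULL, no match -> dropped
  - enrollment 5 (Dave): course_id=3 -> matches Networks
  - enrollment 6 (Jack): course_id=3 -> matches Networks
  - enrollment 7 (Beth): course_id=1 -> matches Linear Algebra
  - enrollment 8 (Hank): course_id=4 -> matches Algebra
  - enrollment 9 (Fiona): course_id=1 -> matches Linear Algebra
So 1 of 9 rows is dropped.

SQL:
SELECT a.student, b.title AS course
FROM enrollments a
INNER JOIN courses b ON a.course_id = b.id

Result:
student | course        
--------+---------------
Eve     | Algebra       
Alice   | Networks      
Iris    | Linear Algebra
Dave    | Networks      
Jack    | Networks      
Beth    | Linear Algebra
Hank    | Algebra       
Fiona   | Linear Algebra


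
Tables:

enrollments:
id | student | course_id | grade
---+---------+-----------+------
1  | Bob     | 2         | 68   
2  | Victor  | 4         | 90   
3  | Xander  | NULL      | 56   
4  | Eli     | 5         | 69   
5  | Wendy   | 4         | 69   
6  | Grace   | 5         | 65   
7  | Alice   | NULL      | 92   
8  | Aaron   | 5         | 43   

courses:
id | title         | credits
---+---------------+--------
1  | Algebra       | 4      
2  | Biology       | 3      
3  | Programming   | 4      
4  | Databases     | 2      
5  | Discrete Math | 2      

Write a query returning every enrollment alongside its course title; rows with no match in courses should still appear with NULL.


LEFT JOIN keeps every row from enrollments (the left table); where course_id has no match in courses, the course columns become NULL. Walk through each enrollment:
  - enrollment 1 (Bob): course_id=2 -> matches Biology
  - enrollment 2 (Victor): course_id=4 -> matches Databases
  - enrollment 3 (Xander): course_id=NULL, no match -> kept with NULL
  - enrollment 4 (Eli): course_id=5 -> matches Discrete Math
  - enrollment 5 (Wendy): course_id=4 -> matches Databases
  - enrollment 6 (Grace): course_id=5 -> matches Discrete Math
  - enrollment 7 (Alice): course_id=NULL, no match -> kept with NULL
  - enrollment 8 (Aaron): course_id=5 -> matches Discrete Math
All 8 rows appear; 2 have NULL course.

SQL:
SELECT a.student, b.title AS course
FROM enrollments a
LEFT JOIN courses b ON a.course_id = b.id

Result:
student | course       
--------+--------------
Bob     | Biology      
Victor  | Databases    
Xander  | NULL         
Eli     | Discrete Math
Wendy   | Databases    
Grace   | Discrete Math
Alice   | NULL         
Aaron   | Discrete Math


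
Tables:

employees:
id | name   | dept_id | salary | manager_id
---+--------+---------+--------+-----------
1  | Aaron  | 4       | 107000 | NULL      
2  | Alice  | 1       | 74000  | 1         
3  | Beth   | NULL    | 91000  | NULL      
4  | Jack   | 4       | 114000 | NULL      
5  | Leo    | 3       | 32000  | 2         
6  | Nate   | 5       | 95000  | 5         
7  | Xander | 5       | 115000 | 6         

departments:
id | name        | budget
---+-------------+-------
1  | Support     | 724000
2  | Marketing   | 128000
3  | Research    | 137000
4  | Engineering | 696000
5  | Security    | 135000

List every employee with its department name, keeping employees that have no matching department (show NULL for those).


LEFT JOIN keeps every row from employees (the left table); where dept_id has no match in departments, the department columns become NULL. Walk through each employee:
  - employee 1 (Aaron): dept_id=4 -> matches Engineering
  - employee 2 (Alice): dept_id=1 -> matches Support
  - employee 3 (Beth): dept_id=NULL, no match -> kept with NULL
  - employee 4 (Jack): dept_id=4 -> matches Engineering
  - employee 5 (Leo): dept_id=3 -> matches Research
  - employee 6 (Nate): dept_id=5 -> matches Security
  - employee 7 (Xander): dept_id=5 -> matches Security
All 7 rows appear; 1 has NULL department.

SQL:
SELECT a.name, b.name AS department
FROM employees a
LEFT JOIN departments b ON a.dept_id = b.id

Result:
name   | department 
-------+------------
Aaron  | Engineering
Alice  | Support    
Beth   | NULL       
Jack   | Engineering
Leo    | Research   
Nate   | Security   
Xander | Security   


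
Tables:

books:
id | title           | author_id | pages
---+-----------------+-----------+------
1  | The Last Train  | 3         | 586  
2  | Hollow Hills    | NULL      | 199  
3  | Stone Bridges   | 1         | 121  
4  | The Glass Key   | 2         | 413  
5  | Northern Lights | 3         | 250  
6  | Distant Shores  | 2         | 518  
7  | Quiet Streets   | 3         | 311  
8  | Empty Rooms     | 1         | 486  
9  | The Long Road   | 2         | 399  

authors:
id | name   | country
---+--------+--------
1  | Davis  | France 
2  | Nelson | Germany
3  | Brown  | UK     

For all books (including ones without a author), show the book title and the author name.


LEFT JOIN keeps every row from books (the left table); where author_id has no match in authors, the author columns become NULL. Walk through each book:
  - book 1 (The Last Train): author_id=3 -> matches Brown
  - book 2 (Hollow Hills): author_id=NULL, no match -> kept with NULL
  - book 3 (Stone Bridges): author_id=1 -> matches Davis
  - book 4 (The Glass Key): author_id=2 -> matches Nelson
  - book 5 (Northern Lights): author_id=3 -> matches Brown
  - book 6 (Distant Shores): author_id=2 -> matches Nelson
  - book 7 (Quiet Streets): author_id=3 -> matches Brown
  - book 8 (Empty Rooms): author_id=1 -> matches Davis
  - book 9 (The Long Road): author_id=2 -> matches Nelson
All 9 rows appear; 1 has NULL author.

SQL:
SELECT a.title, b.name AS author
FROM books a
LEFT JOIN authors b ON a.author_id = b.id

Result:
title           | author
----------------+-------
The Last Train  | Brown 
Hollow Hills    | NULL  
Stone Bridges   | Davis 
The Glass Key   | Nelson
Northern Lights | Brown 
Distant Shores  | Nelson
Quiet Streets   | Brown 
Empty Rooms     | Davis 
The Long Road   | Nelson


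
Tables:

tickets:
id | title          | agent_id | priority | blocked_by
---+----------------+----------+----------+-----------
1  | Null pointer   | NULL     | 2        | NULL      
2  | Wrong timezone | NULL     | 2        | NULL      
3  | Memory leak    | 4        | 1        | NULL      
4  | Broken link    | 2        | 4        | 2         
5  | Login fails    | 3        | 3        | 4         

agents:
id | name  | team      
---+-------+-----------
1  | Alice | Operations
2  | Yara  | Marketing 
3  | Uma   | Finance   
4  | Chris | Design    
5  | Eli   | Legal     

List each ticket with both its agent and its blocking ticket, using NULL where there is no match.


Two LEFT JOINs from the same base table tickets: one to agents via agent_id, one to tickets itself via blocked_by. Both are LEFT so every ticket is preserved.
Match against agents:
  - ticket 1 (Null pointer): agent_id=NULL, no match -> kept with NULL
  - ticket 2 (Wrong timezone): agent_id=NULL, no match -> kept with NULL
  - ticket 3 (Memory leak): agent_id=4 -> matches Chris
  - ticket 4 (Broken link): agent_id=2 -> matches Yara
  - ticket 5 (Login fails): agent_id=3 -> matches Uma
Match against tickets (self):
  - ticket 1 (Null pointer): blocked_by=NULL -> NULL
  - ticket 2 (Wrong timezone): blocked_by=NULL -> NULL
  - ticket 3 (Memory leak): blocked_by=NULL -> NULL
  - ticket 4 (Broken link): blocked_by=2 -> Wrong timezone
  - ticket 5 (Login fails): blocked_by=4 -> Broken link

SQL:
SELECT a.title, b.name AS agent, c.title AS blocked_by
FROM tickets a
LEFT JOIN agents b ON a.agent_id = b.id
LEFT JOIN tickets c ON a.blocked_by = c.id

Result:
title          | agent | blocked_by    
---------------+-------+---------------
Null pointer   | NULL  | NULL          
Wrong timezone | NULL  | NULL          
Memory leak    | Chris | NULL          
Broken link    | Yara  | Wrong timezone
Login fails    | Uma   | Broken link   


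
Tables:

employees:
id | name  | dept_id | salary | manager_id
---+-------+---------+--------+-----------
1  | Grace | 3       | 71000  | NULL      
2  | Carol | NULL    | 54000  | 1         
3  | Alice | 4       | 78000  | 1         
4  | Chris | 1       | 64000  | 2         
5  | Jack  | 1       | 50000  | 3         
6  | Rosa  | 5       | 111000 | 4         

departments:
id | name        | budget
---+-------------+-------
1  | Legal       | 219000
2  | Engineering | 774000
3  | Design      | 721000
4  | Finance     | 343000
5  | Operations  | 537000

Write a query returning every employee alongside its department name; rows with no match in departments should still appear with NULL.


LEFT JOIN keeps every row from employees (the left table); where dept_id has no match in departments, the department columns become NULL. Walk through each employee:
  - employee 1 (Grace): dept_id=3 -> matches Design
  - employee 2 (Carol): dept_id=NULL, no match -> kept with NULL
  - employee 3 (Alice): dept_id=4 -> matches Finance
  - employee 4 (Chris): dept_id=1 -> matches Legal
  - employee 5 (Jack): dept_id=1 -> matches Legal
  - employee 6 (Rosa): dept_id=5 -> matches Operations
All 6 rows appear; 1 has NULL department.

SQL:
SELECT a.name, b.name AS department
FROM employees a
LEFT JOIN departments b ON a.dept_id = b.id

Result:
name  | department
------+-----------
Grace | Design    
Carol | NULL      
Alice | Finance   
Chris | Legal     
Jack  | Legal     
Rosa  | Operations
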